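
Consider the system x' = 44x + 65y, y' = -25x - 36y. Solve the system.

Coefficient matrix A = [[44, 65], [-25, -36]].
Characteristic polynomial det(A - λI) = λ^2 - 8λ + 41 = 0.
Eigenvalues λ = 4 ± 5i (complex conjugate pair).
For λ=4+5i: an eigenvector is (3,-2) - i(-2,1) = (3 + 2i, -2 - i).
A real fundamental pair from Re and Im of e^((4+5i)t)v: X_1 = e^(4t)(cos(5t)·(3,-2) + sin(5t)·(-2,1)), X_2 = e^(4t)(sin(5t)·(3,-2) - cos(5t)·(-2,1)).
General solution: K_1X_1 + K_2X_2.

x(t) = -2K_1e^(4t)sin(5t) + 3K_1e^(4t)cos(5t) + 3K_2e^(4t)sin(5t) + 2K_2e^(4t)cos(5t), y(t) = K_1e^(4t)sin(5t) - 2K_1e^(4t)cos(5t) - 2K_2e^(4t)sin(5t) - K_2e^(4t)cos(5t)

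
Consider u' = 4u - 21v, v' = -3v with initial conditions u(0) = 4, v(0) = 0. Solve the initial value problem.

u(t) = 4e^(4t), v(t) = 0

Coefficient matrix A = [[4, -21], [0, -3]].
Characteristic polynomial det(A - λI) = λ^2 - λ - 12 = 0.
Eigenvalues λ = 4, -3.
For λ=4: (A-λI) row 1 is [0, -21], so an eigenvector is (1, 0).
For λ=-3: (A-λI) row 1 is [7, -21], so an eigenvector is (-3, -1).
General solution: c_1e^(4t)(1,0) + c_2e^(-3t)(-3,-1).
Applying u(0)=4, v(0)=0 gives c_1=4, c_2=0.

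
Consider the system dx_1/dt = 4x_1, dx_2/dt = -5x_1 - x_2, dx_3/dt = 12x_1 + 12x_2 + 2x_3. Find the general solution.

Coefficient matrix A = [[4, 0, 0], [-5, -1, 0], [12, 12, 2]].
det(A - λI) = 0 gives eigenvalues λ = 4, 2, -1.
For λ=4: eigenvector (1,-1,0).
For λ=2: eigenvector (0,0,1).
For λ=-1: eigenvector (0,1,-4).
General solution: C_1e^(4t)(1,-1,0) + C_2e^(2t)(0,0,1) + C_3e^(-t)(0,1,-4).

x_1(t) = C_1e^(4t), x_2(t) = -C_1e^(4t) + C_3e^(-t), x_3(t) = C_2e^(2t) - 4C_3e^(-t)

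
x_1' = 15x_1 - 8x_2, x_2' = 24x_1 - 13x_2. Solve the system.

x_1(t) = -2c_1e^(3t) - c_2e^(-t), x_2(t) = -3c_1e^(3t) - 2c_2e^(-t)

Coefficient matrix A = [[15, -8], [24, -13]].
Characteristic polynomial det(A - λI) = λ^2 - 2λ - 3 = 0.
Eigenvalues λ = 3, -1.
For λ=3: (A-λI) row 1 is [12, -8], so an eigenvector is (-2, -3).
For λ=-1: (A-λI) row 1 is [16, -8], so an eigenvector is (-1, -2).
General solution: c_1e^(3t)(-2,-3) + c_2e^(-t)(-1,-2).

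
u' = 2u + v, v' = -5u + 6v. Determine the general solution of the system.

u(t) = C_1e^(4t)sin(t) - C_2e^(4t)cos(t), v(t) = 2C_1e^(4t)sin(t) + C_1e^(4t)cos(t) + C_2e^(4t)sin(t) - 2C_2e^(4t)cos(t)

Coefficient matrix A = [[2, 1], [-5, 6]].
Characteristic polynomial det(A - λI) = λ^2 - 8λ + 17 = 0.
Eigenvalues λ = 4 ± i (complex conjugate pair).
For λ=4+i: an eigenvector is (0,1) - i(1,2) = (0 - i, 1 - 2i).
A real fundamental pair from Re and Im of e^((4+i)t)v: X_1 = e^(4t)(cos(t)·(0,1) + sin(t)·(1,2)), X_2 = e^(4t)(sin(t)·(0,1) - cos(t)·(1,2)).
General solution: C_1X_1 + C_2X_2.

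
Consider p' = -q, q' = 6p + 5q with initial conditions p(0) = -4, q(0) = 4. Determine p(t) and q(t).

p(t) = 4e^(3t) - 8e^(2t), q(t) = -12e^(3t) + 16e^(2t)

Coefficient matrix A = [[0, -1], [6, 5]].
Characteristic polynomial det(A - λI) = λ^2 - 5λ + 6 = 0.
Eigenvalues λ = 2, 3.
For λ=2: (A-λI) row 1 is [-2, -1], so an eigenvector is (1, -2).
For λ=3: (A-λI) row 1 is [-3, -1], so an eigenvector is (-1, 3).
General solution: c_1e^(2t)(1,-2) + c_2e^(3t)(-1,3).
Applying p(0)=-4, q(0)=4 gives c_1=-8, c_2=-4.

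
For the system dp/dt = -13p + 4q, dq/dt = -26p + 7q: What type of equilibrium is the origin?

A = [[-13,4],[-26,7]]; det(A-λI) = λ^2 + 6λ + 13.
λ = -3 ± 2i: negative real part.

stable spiral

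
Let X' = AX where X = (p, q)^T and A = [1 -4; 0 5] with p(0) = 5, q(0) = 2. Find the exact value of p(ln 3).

-465

A = [[1,-4],[0,5]]; eigenvalues λ = 5, 1.
Eigenvectors: (-1,1) for λ=5, (-1,0) for λ=1.
From the initial condition, c_1 = 2, c_2 = -7.
p(ln 3) = (2)(3^5)(-1) + (-7)(3^1)(-1) = -465.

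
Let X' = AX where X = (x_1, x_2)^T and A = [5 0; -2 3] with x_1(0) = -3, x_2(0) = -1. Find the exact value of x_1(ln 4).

A = [[5,0],[-2,3]]; eigenvalues λ = 3, 5.
Eigenvectors: (0,1) for λ=3, (1,-1) for λ=5.
From the initial condition, c_1 = -4, c_2 = -3.
x_1(ln 4) = (-4)(4^3)(0) + (-3)(4^5)(1) = -3072.

-3072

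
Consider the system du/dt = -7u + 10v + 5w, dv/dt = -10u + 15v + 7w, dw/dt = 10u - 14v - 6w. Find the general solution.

u(t) = c_1e^(3t) - c_2e^(-2t), v(t) = 2c_1e^(3t) - c_2e^(-2t) - c_3e^(t), w(t) = -2c_1e^(3t) + c_2e^(-2t) + 2c_3e^(t)

Coefficient matrix A = [[-7, 10, 5], [-10, 15, 7], [10, -14, -6]].
det(A - λI) = 0 gives eigenvalues λ = 3, -2, 1.
For λ=3: eigenvector (1,2,-2).
For λ=-2: eigenvector (-1,-1,1).
For λ=1: eigenvector (0,-1,2).
General solution: c_1e^(3t)(1,2,-2) + c_2e^(-2t)(-1,-1,1) + c_3e^(t)(0,-1,2).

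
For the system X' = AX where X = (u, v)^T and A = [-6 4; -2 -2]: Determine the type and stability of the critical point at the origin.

stable spiral

A = [[-6,4],[-2,-2]]; det(A-λI) = λ^2 + 8λ + 20.
λ = -4 ± 2i: negative real part.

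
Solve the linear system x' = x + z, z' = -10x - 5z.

Coefficient matrix A = [[1, 1], [-10, -5]].
Characteristic polynomial det(A - λI) = λ^2 + 4λ + 5 = 0.
Eigenvalues λ = -2 ± i (complex conjugate pair).
For λ=-2+i: an eigenvector is (-1,3) - i(0,1) = (-1, 3 - i).
A real fundamental pair from Re and Im of e^((-2+i)t)v: X_1 = e^(-2t)(cos(t)·(-1,3) + sin(t)·(0,1)), X_2 = e^(-2t)(sin(t)·(-1,3) - cos(t)·(0,1)).
General solution: K_1X_1 + K_2X_2.

x(t) = -K_1e^(-2t)cos(t) - K_2e^(-2t)sin(t), z(t) = K_1e^(-2t)sin(t) + 3K_1e^(-2t)cos(t) + 3K_2e^(-2t)sin(t) - K_2e^(-2t)cos(t)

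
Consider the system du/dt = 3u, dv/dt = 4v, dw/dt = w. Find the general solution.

Coefficient matrix A = [[3, 0, 0], [0, 4, 0], [0, 0, 1]].
det(A - λI) = 0 gives eigenvalues λ = 3, 4, 1.
For λ=3: eigenvector (1,0,0).
For λ=4: eigenvector (0,1,0).
For λ=1: eigenvector (0,0,1).
General solution: c_1e^(3t)(1,0,0) + c_2e^(4t)(0,1,0) + c_3e^(t)(0,0,1).

u(t) = c_1e^(3t), v(t) = c_2e^(4t), w(t) = c_3e^(t)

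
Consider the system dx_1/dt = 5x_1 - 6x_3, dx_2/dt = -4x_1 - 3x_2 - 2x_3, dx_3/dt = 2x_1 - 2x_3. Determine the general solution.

Coefficient matrix A = [[5, 0, -6], [-4, -3, -2], [2, 0, -2]].
det(A - λI) = 0 gives eigenvalues λ = -3, 1, 2.
For λ=-3: eigenvector (0,1,0).
For λ=1: eigenvector (-3,4,-2).
For λ=2: eigenvector (2,-2,1).
General solution: K_1e^(-3t)(0,1,0) + K_2e^(t)(-3,4,-2) + K_3e^(2t)(2,-2,1).

x_1(t) = -3K_2e^(t) + 2K_3e^(2t), x_2(t) = K_1e^(-3t) + 4K_2e^(t) - 2K_3e^(2t), x_3(t) = -2K_2e^(t) + K_3e^(2t)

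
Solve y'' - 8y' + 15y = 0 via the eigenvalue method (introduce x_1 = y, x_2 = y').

y(t) = c_1e^(3t) + c_2e^(5t)

Let x_1 = y, x_2 = y'. Then x_1' = x_2 and x_2' = -15x_1 + 8x_2.
A = [[0,1],[-15,8]]; det(A-λI) = λ^2 - 8λ + 15.
Eigenvalues λ = 3, 5 with eigenvectors (1,3), (1,5).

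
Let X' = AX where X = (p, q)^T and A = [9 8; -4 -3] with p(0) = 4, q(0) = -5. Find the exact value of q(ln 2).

A = [[9,8],[-4,-3]]; eigenvalues λ = 1, 5.
Eigenvectors: (1,-1) for λ=1, (2,-1) for λ=5.
From the initial condition, c_1 = 6, c_2 = -1.
q(ln 2) = (6)(2^1)(-1) + (-1)(2^5)(-1) = 20.

20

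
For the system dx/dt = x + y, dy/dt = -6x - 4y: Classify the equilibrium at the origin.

stable node

A = [[1,1],[-6,-4]]; det(A-λI) = λ^2 + 3λ + 2.
λ = -2, -1: both negative.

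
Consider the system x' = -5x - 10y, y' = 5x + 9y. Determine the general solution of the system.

Coefficient matrix A = [[-5, -10], [5, 9]].
Characteristic polynomial det(A - λI) = λ^2 - 4λ + 5 = 0.
Eigenvalues λ = 2 ± i (complex conjugate pair).
For λ=2+i: an eigenvector is (3,-2) - i(-1,1) = (3 + i, -2 - i).
A real fundamental pair from Re and Im of e^((2+i)t)v: X_1 = e^(2t)(cos(t)·(3,-2) + sin(t)·(-1,1)), X_2 = e^(2t)(sin(t)·(3,-2) - cos(t)·(-1,1)).
General solution: C_1X_1 + C_2X_2.

x(t) = -C_1e^(2t)sin(t) + 3C_1e^(2t)cos(t) + 3C_2e^(2t)sin(t) + C_2e^(2t)cos(t), y(t) = C_1e^(2t)sin(t) - 2C_1e^(2t)cos(t) - 2C_2e^(2t)sin(t) - C_2e^(2t)cos(t)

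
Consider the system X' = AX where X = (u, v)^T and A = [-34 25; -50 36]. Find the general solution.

Coefficient matrix A = [[-34, 25], [-50, 36]].
Characteristic polynomial det(A - λI) = λ^2 - 2λ + 26 = 0.
Eigenvalues λ = 1 ± 5i (complex conjugate pair).
For λ=1+5i: an eigenvector is (-2,-3) - i(-1,-1) = (-2 + i, -3 + i).
A real fundamental pair from Re and Im of e^((1+5i)t)v: X_1 = e^(t)(cos(5t)·(-2,-3) + sin(5t)·(-1,-1)), X_2 = e^(t)(sin(5t)·(-2,-3) - cos(5t)·(-1,-1)).
General solution: c_1X_1 + c_2X_2.

u(t) = -c_1e^(t)sin(5t) - 2c_1e^(t)cos(5t) - 2c_2e^(t)sin(5t) + c_2e^(t)cos(5t), v(t) = -c_1e^(t)sin(5t) - 3c_1e^(t)cos(5t) - 3c_2e^(t)sin(5t) + c_2e^(t)cos(5t)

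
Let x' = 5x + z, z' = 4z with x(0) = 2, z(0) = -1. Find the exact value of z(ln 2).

A = [[5,1],[0,4]]; eigenvalues λ = 5, 4.
Eigenvectors: (-1,0) for λ=5, (1,-1) for λ=4.
From the initial condition, c_1 = -1, c_2 = 1.
z(ln 2) = (-1)(2^5)(0) + (1)(2^4)(-1) = -16.

-16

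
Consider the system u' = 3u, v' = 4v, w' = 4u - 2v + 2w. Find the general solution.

u(t) = C_2e^(3t), v(t) = C_1e^(4t), w(t) = -C_1e^(4t) + 4C_2e^(3t) + C_3e^(2t)

Coefficient matrix A = [[3, 0, 0], [0, 4, 0], [4, -2, 2]].
det(A - λI) = 0 gives eigenvalues λ = 4, 3, 2.
For λ=4: eigenvector (0,1,-1).
For λ=3: eigenvector (1,0,4).
For λ=2: eigenvector (0,0,1).
General solution: C_1e^(4t)(0,1,-1) + C_2e^(3t)(1,0,4) + C_3e^(2t)(0,0,1).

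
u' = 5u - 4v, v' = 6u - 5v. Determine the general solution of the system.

u(t) = -c_1e^(t) - 2c_2e^(-t), v(t) = -c_1e^(t) - 3c_2e^(-t)

Coefficient matrix A = [[5, -4], [6, -5]].
Characteristic polynomial det(A - λI) = λ^2 - 1 = 0.
Eigenvalues λ = 1, -1.
For λ=1: (A-λI) row 1 is [4, -4], so an eigenvector is (-1, -1).
For λ=-1: (A-λI) row 1 is [6, -4], so an eigenvector is (-2, -3).
General solution: c_1e^(t)(-1,-1) + c_2e^(-t)(-2,-3).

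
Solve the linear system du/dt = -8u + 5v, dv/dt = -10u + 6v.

Coefficient matrix A = [[-8, 5], [-10, 6]].
Characteristic polynomial det(A - λI) = λ^2 + 2λ + 2 = 0.
Eigenvalues λ = -1 ± i (complex conjugate pair).
For λ=-1+i: an eigenvector is (-1,-1) - i(2,3) = (-1 - 2i, -1 - 3i).
A real fundamental pair from Re and Im of e^((-1+i)t)v: X_1 = e^(-t)(cos(t)·(-1,-1) + sin(t)·(2,3)), X_2 = e^(-t)(sin(t)·(-1,-1) - cos(t)·(2,3)).
General solution: C_1X_1 + C_2X_2.

u(t) = 2C_1e^(-t)sin(t) - C_1e^(-t)cos(t) - C_2e^(-t)sin(t) - 2C_2e^(-t)cos(t), v(t) = 3C_1e^(-t)sin(t) - C_1e^(-t)cos(t) - C_2e^(-t)sin(t) - 3C_2e^(-t)cos(t)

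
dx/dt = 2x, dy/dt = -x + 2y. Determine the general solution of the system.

Coefficient matrix A = [[2, 0], [-1, 2]].
Characteristic polynomial det(A - λI) = λ^2 - 4λ + 4 = 0.
Single eigenvalue λ = 2 with algebraic multiplicity 2.
Eigenvector v = (0,1); generalized eigenvector w with (A-λI)w=v is (-1,-2).
General solution: e^(2t)[K_1·v + K_2·(t·v + w)].

x(t) = -K_2e^(2t), y(t) = K_1e^(2t) + K_2te^(2t) - 2K_2e^(2t)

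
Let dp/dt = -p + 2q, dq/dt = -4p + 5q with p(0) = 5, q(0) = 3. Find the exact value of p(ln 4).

-100

A = [[-1,2],[-4,5]]; eigenvalues λ = 1, 3.
Eigenvectors: (1,1) for λ=1, (1,2) for λ=3.
From the initial condition, c_1 = 7, c_2 = -2.
p(ln 4) = (7)(4^1)(1) + (-2)(4^3)(1) = -100.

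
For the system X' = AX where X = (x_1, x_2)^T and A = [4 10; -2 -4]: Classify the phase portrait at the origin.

A = [[4,10],[-2,-4]]; det(A-λI) = λ^2 + 4.
λ = 0 ± 2i: zero real part.

center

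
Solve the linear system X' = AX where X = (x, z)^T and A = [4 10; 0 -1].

x(t) = -2c_1e^(-t) - c_2e^(4t), z(t) = c_1e^(-t)

Coefficient matrix A = [[4, 10], [0, -1]].
Characteristic polynomial det(A - λI) = λ^2 - 3λ - 4 = 0.
Eigenvalues λ = -1, 4.
For λ=-1: (A-λI) row 1 is [5, 10], so an eigenvector is (-2, 1).
For λ=4: (A-λI) row 1 is [0, 10], so an eigenvector is (-1, 0).
General solution: c_1e^(-t)(-2,1) + c_2e^(4t)(-1,0).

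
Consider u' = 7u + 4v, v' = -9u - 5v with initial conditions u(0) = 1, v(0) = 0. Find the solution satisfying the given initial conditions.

u(t) = 6te^(t) + e^(t), v(t) = -9te^(t)

Coefficient matrix A = [[7, 4], [-9, -5]].
Characteristic polynomial det(A - λI) = λ^2 - 2λ + 1 = 0.
Single eigenvalue λ = 1 with algebraic multiplicity 2.
Eigenvector v = (-2,3); generalized eigenvector w with (A-λI)w=v is (1,-2).
General solution: e^(t)[K_1·v + K_2·(t·v + w)].
Applying u(0)=1, v(0)=0 gives K_1=-2, K_2=-3.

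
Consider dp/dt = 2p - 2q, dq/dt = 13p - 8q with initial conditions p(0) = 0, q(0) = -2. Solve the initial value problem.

Coefficient matrix A = [[2, -2], [13, -8]].
Characteristic polynomial det(A - λI) = λ^2 + 6λ + 10 = 0.
Eigenvalues λ = -3 ± i (complex conjugate pair).
For λ=-3+i: an eigenvector is (1,2) - i(1,3) = (1 - i, 2 - 3i).
A real fundamental pair from Re and Im of e^((-3+i)t)v: X_1 = e^(-3t)(cos(t)·(1,2) + sin(t)·(1,3)), X_2 = e^(-3t)(sin(t)·(1,2) - cos(t)·(1,3)).
General solution: c_1X_1 + c_2X_2.
Applying p(0)=0, q(0)=-2 gives c_1=2, c_2=2.

p(t) = 4e^(-3t)sin(t), q(t) = 10e^(-3t)sin(t) - 2e^(-3t)cos(t)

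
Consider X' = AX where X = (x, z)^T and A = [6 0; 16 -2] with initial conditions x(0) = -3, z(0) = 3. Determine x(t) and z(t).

x(t) = -3e^(6t), z(t) = -6e^(6t) + 9e^(-2t)

Coefficient matrix A = [[6, 0], [16, -2]].
Characteristic polynomial det(A - λI) = λ^2 - 4λ - 12 = 0.
Eigenvalues λ = 6, -2.
For λ=6: (A-λI) row 2 is [16, -8], so an eigenvector is (1, 2).
For λ=-2: (A-λI) row 1 is [8, 0], so an eigenvector is (0, 1).
General solution: C_1e^(6t)(1,2) + C_2e^(-2t)(0,1).
Applying x(0)=-3, z(0)=3 gives C_1=-3, C_2=9.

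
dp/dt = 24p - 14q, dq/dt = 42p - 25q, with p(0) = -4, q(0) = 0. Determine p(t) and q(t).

Coefficient matrix A = [[24, -14], [42, -25]].
Characteristic polynomial det(A - λI) = λ^2 + λ - 12 = 0.
Eigenvalues λ = 3, -4.
For λ=3: (A-λI) row 1 is [21, -14], so an eigenvector is (2, 3).
For λ=-4: (A-λI) row 1 is [28, -14], so an eigenvector is (-1, -2).
General solution: C_1e^(3t)(2,3) + C_2e^(-4t)(-1,-2).
Applying p(0)=-4, q(0)=0 gives C_1=-8, C_2=-12.

p(t) = -16e^(3t) + 12e^(-4t), q(t) = -24e^(3t) + 24e^(-4t)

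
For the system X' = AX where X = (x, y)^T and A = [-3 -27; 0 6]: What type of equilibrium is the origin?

A = [[-3,-27],[0,6]]; det(A-λI) = λ^2 - 3λ - 18.
λ = 6, -3: opposite signs.

saddle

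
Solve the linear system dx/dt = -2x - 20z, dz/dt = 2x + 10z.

Coefficient matrix A = [[-2, -20], [2, 10]].
Characteristic polynomial det(A - λI) = λ^2 - 8λ + 20 = 0.
Eigenvalues λ = 4 ± 2i (complex conjugate pair).
For λ=4+2i: an eigenvector is (3,-1) - i(1,0) = (3 - i, -1).
A real fundamental pair from Re and Im of e^((4+2i)t)v: X_1 = e^(4t)(cos(2t)·(3,-1) + sin(2t)·(1,0)), X_2 = e^(4t)(sin(2t)·(3,-1) - cos(2t)·(1,0)).
General solution: C_1X_1 + C_2X_2.

x(t) = C_1e^(4t)sin(2t) + 3C_1e^(4t)cos(2t) + 3C_2e^(4t)sin(2t) - C_2e^(4t)cos(2t), z(t) = -C_1e^(4t)cos(2t) - C_2e^(4t)sin(2t)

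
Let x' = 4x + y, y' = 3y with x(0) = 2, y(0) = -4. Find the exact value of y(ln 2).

A = [[4,1],[0,3]]; eigenvalues λ = 3, 4.
Eigenvectors: (-1,1) for λ=3, (-1,0) for λ=4.
From the initial condition, c_1 = -4, c_2 = 2.
y(ln 2) = (-4)(2^3)(1) + (2)(2^4)(0) = -32.

-32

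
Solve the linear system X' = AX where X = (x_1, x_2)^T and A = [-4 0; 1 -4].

x_1(t) = c_2e^(-4t), x_2(t) = c_1e^(-4t) + c_2te^(-4t) + 3c_2e^(-4t)

Coefficient matrix A = [[-4, 0], [1, -4]].
Characteristic polynomial det(A - λI) = λ^2 + 8λ + 16 = 0.
Single eigenvalue λ = -4 with algebraic multiplicity 2.
Eigenvector v = (0,1); generalized eigenvector w with (A-λI)w=v is (1,3).
General solution: e^(-4t)[c_1·v + c_2·(t·v + w)].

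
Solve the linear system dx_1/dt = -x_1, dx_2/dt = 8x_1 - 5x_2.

Coefficient matrix A = [[-1, 0], [8, -5]].
Characteristic polynomial det(A - λI) = λ^2 + 6λ + 5 = 0.
Eigenvalues λ = -1, -5.
For λ=-1: (A-λI) row 2 is [8, -4], so an eigenvector is (1, 2).
For λ=-5: (A-λI) row 1 is [4, 0], so an eigenvector is (0, 1).
General solution: K_1e^(-t)(1,2) + K_2e^(-5t)(0,1).

x_1(t) = K_1e^(-t), x_2(t) = 2K_1e^(-t) + K_2e^(-5t)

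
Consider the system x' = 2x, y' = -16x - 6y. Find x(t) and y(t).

x(t) = c_2e^(2t), y(t) = c_1e^(-6t) - 2c_2e^(2t)

Coefficient matrix A = [[2, 0], [-16, -6]].
Characteristic polynomial det(A - λI) = λ^2 + 4λ - 12 = 0.
Eigenvalues λ = -6, 2.
For λ=-6: (A-λI) row 1 is [8, 0], so an eigenvector is (0, 1).
For λ=2: (A-λI) row 2 is [-16, -8], so an eigenvector is (1, -2).
General solution: c_1e^(-6t)(0,1) + c_2e^(2t)(1,-2).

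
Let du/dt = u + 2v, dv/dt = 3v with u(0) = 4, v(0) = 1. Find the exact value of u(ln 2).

A = [[1,2],[0,3]]; eigenvalues λ = 1, 3.
Eigenvectors: (1,0) for λ=1, (-1,-1) for λ=3.
From the initial condition, c_1 = 3, c_2 = -1.
u(ln 2) = (3)(2^1)(1) + (-1)(2^3)(-1) = 14.

14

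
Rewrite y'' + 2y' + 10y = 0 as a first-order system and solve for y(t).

y(t) = C_1e^(-t)cos(3t) + C_2e^(-t)sin(3t)

Let x_1 = y, x_2 = y'. Then x_1' = x_2 and x_2' = -10x_1 - 2x_2.
A = [[0,1],[-10,-2]]; det(A-λI) = λ^2 + 2λ + 10.
Eigenvalues λ = -1 ± 3i.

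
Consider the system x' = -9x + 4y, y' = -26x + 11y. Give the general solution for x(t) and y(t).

x(t) = c_1e^(t)sin(2t) - c_1e^(t)cos(2t) - c_2e^(t)sin(2t) - c_2e^(t)cos(2t), y(t) = 3c_1e^(t)sin(2t) - 2c_1e^(t)cos(2t) - 2c_2e^(t)sin(2t) - 3c_2e^(t)cos(2t)

Coefficient matrix A = [[-9, 4], [-26, 11]].
Characteristic polynomial det(A - λI) = λ^2 - 2λ + 5 = 0.
Eigenvalues λ = 1 ± 2i (complex conjugate pair).
For λ=1+2i: an eigenvector is (-1,-2) - i(1,3) = (-1 - i, -2 - 3i).
A real fundamental pair from Re and Im of e^((1+2i)t)v: X_1 = e^(t)(cos(2t)·(-1,-2) + sin(2t)·(1,3)), X_2 = e^(t)(sin(2t)·(-1,-2) - cos(2t)·(1,3)).
General solution: c_1X_1 + c_2X_2.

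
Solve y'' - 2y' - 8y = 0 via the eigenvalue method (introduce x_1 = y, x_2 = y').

y(t) = C_1e^(-2t) + C_2e^(4t)

Let x_1 = y, x_2 = y'. Then x_1' = x_2 and x_2' = 8x_1 + 2x_2.
A = [[0,1],[8,2]]; det(A-λI) = λ^2 - 2λ - 8.
Eigenvalues λ = -2, 4 with eigenvectors (1,-2), (1,4).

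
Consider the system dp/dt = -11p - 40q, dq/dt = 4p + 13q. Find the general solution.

Coefficient matrix A = [[-11, -40], [4, 13]].
Characteristic polynomial det(A - λI) = λ^2 - 2λ + 17 = 0.
Eigenvalues λ = 1 ± 4i (complex conjugate pair).
For λ=1+4i: an eigenvector is (-1,0) - i(3,-1) = (-1 - 3i, 0 + i).
A real fundamental pair from Re and Im of e^((1+4i)t)v: X_1 = e^(t)(cos(4t)·(-1,0) + sin(4t)·(3,-1)), X_2 = e^(t)(sin(4t)·(-1,0) - cos(4t)·(3,-1)).
General solution: c_1X_1 + c_2X_2.

p(t) = 3c_1e^(t)sin(4t) - c_1e^(t)cos(4t) - c_2e^(t)sin(4t) - 3c_2e^(t)cos(4t), q(t) = -c_1e^(t)sin(4t) + c_2e^(t)cos(4t)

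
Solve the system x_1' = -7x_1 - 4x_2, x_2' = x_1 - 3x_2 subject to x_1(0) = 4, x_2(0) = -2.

x_1(t) = 4e^(-5t), x_2(t) = -2e^(-5t)

Coefficient matrix A = [[-7, -4], [1, -3]].
Characteristic polynomial det(A - λI) = λ^2 + 10λ + 25 = 0.
Single eigenvalue λ = -5 with algebraic multiplicity 2.
Eigenvector v = (2,-1); generalized eigenvector w with (A-λI)w=v is (-3,1).
General solution: e^(-5t)[c_1·v + c_2·(t·v + w)].
Applying x_1(0)=4, x_2(0)=-2 gives c_1=2, c_2=0.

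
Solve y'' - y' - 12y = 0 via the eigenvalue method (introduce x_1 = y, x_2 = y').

y(t) = K_1e^(-3t) + K_2e^(4t)

Let x_1 = y, x_2 = y'. Then x_1' = x_2 and x_2' = 12x_1 + x_2.
A = [[0,1],[12,1]]; det(A-λI) = λ^2 - λ - 12.
Eigenvalues λ = -3, 4 with eigenvectors (1,-3), (1,4).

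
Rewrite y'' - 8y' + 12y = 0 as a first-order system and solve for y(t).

y(t) = K_1e^(6t) + K_2e^(2t)

Let x_1 = y, x_2 = y'. Then x_1' = x_2 and x_2' = -12x_1 + 8x_2.
A = [[0,1],[-12,8]]; det(A-λI) = λ^2 - 8λ + 12.
Eigenvalues λ = 6, 2 with eigenvectors (1,6), (1,2).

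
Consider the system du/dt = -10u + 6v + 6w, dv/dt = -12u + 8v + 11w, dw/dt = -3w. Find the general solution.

Coefficient matrix A = [[-10, 6, 6], [-12, 8, 11], [0, 0, -3]].
det(A - λI) = 0 gives eigenvalues λ = 2, -4, -3.
For λ=2: eigenvector (-1,-2,0).
For λ=-4: eigenvector (1,1,0).
For λ=-3: eigenvector (0,-1,1).
General solution: C_1e^(2t)(-1,-2,0) + C_2e^(-4t)(1,1,0) + C_3e^(-3t)(0,-1,1).

u(t) = -C_1e^(2t) + C_2e^(-4t), v(t) = -2C_1e^(2t) + C_2e^(-4t) - C_3e^(-3t), w(t) = C_3e^(-3t)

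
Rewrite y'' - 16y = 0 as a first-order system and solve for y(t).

Let x_1 = y, x_2 = y'. Then x_1' = x_2 and x_2' = 16x_1.
A = [[0,1],[16,0]]; det(A-λI) = λ^2 - 16.
Eigenvalues λ = -4, 4 with eigenvectors (1,-4), (1,4).

y(t) = c_1e^(-4t) + c_2e^(4t)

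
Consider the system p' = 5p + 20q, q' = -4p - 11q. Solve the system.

p(t) = -2K_1e^(-3t)sin(4t) - K_1e^(-3t)cos(4t) - K_2e^(-3t)sin(4t) + 2K_2e^(-3t)cos(4t), q(t) = K_1e^(-3t)sin(4t) - K_2e^(-3t)cos(4t)

Coefficient matrix A = [[5, 20], [-4, -11]].
Characteristic polynomial det(A - λI) = λ^2 + 6λ + 25 = 0.
Eigenvalues λ = -3 ± 4i (complex conjugate pair).
For λ=-3+4i: an eigenvector is (-1,0) - i(-2,1) = (-1 + 2i, 0 - i).
A real fundamental pair from Re and Im of e^((-3+4i)t)v: X_1 = e^(-3t)(cos(4t)·(-1,0) + sin(4t)·(-2,1)), X_2 = e^(-3t)(sin(4t)·(-1,0) - cos(4t)·(-2,1)).
General solution: K_1X_1 + K_2X_2.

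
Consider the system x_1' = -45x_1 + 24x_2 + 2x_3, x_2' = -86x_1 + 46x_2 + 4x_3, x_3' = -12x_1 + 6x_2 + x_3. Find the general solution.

x_1(t) = c_1e^(3t) - 4c_2e^(-2t) - c_3e^(t), x_2(t) = 2c_1e^(3t) - 7c_2e^(-2t) - 2c_3e^(t), x_3(t) = -2c_2e^(-2t) + c_3e^(t)

Coefficient matrix A = [[-45, 24, 2], [-86, 46, 4], [-12, 6, 1]].
det(A - λI) = 0 gives eigenvalues λ = 3, -2, 1.
For λ=3: eigenvector (1,2,0).
For λ=-2: eigenvector (-4,-7,-2).
For λ=1: eigenvector (-1,-2,1).
General solution: c_1e^(3t)(1,2,0) + c_2e^(-2t)(-4,-7,-2) + c_3e^(t)(-1,-2,1).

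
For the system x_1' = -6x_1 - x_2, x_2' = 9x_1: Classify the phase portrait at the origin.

stable improper node

A = [[-6,-1],[9,0]]; det(A-λI) = λ^2 + 6λ + 9.
repeated λ = -3 with a single eigenvector.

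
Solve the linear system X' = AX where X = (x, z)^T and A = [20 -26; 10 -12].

x(t) = -2K_1e^(4t)sin(2t) + 3K_1e^(4t)cos(2t) + 3K_2e^(4t)sin(2t) + 2K_2e^(4t)cos(2t), z(t) = -K_1e^(4t)sin(2t) + 2K_1e^(4t)cos(2t) + 2K_2e^(4t)sin(2t) + K_2e^(4t)cos(2t)

Coefficient matrix A = [[20, -26], [10, -12]].
Characteristic polynomial det(A - λI) = λ^2 - 8λ + 20 = 0.
Eigenvalues λ = 4 ± 2i (complex conjugate pair).
For λ=4+2i: an eigenvector is (3,2) - i(-2,-1) = (3 + 2i, 2 + i).
A real fundamental pair from Re and Im of e^((4+2i)t)v: X_1 = e^(4t)(cos(2t)·(3,2) + sin(2t)·(-2,-1)), X_2 = e^(4t)(sin(2t)·(3,2) - cos(2t)·(-2,-1)).
General solution: K_1X_1 + K_2X_2.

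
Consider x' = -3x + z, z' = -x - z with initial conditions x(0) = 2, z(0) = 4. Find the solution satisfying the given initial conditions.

Coefficient matrix A = [[-3, 1], [-1, -1]].
Characteristic polynomial det(A - λI) = λ^2 + 4λ + 4 = 0.
Single eigenvalue λ = -2 with algebraic multiplicity 2.
Eigenvector v = (1,1); generalized eigenvector w with (A-λI)w=v is (-1,0).
General solution: e^(-2t)[K_1·v + K_2·(t·v + w)].
Applying x(0)=2, z(0)=4 gives K_1=4, K_2=2.

x(t) = 2te^(-2t) + 2e^(-2t), z(t) = 2te^(-2t) + 4e^(-2t)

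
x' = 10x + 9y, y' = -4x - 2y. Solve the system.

Coefficient matrix A = [[10, 9], [-4, -2]].
Characteristic polynomial det(A - λI) = λ^2 - 8λ + 16 = 0.
Single eigenvalue λ = 4 with algebraic multiplicity 2.
Eigenvector v = (3,-2); generalized eigenvector w with (A-λI)w=v is (-1,1).
General solution: e^(4t)[c_1·v + c_2·(t·v + w)].

x(t) = 3c_1e^(4t) + 3c_2te^(4t) - c_2e^(4t), y(t) = -2c_1e^(4t) - 2c_2te^(4t) + c_2e^(4t)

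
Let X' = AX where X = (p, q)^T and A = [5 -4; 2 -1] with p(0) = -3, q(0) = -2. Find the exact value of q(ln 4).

-68

A = [[5,-4],[2,-1]]; eigenvalues λ = 1, 3.
Eigenvectors: (-1,-1) for λ=1, (-2,-1) for λ=3.
From the initial condition, c_1 = 1, c_2 = 1.
q(ln 4) = (1)(4^1)(-1) + (1)(4^3)(-1) = -68.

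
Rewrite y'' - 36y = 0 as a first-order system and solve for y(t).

y(t) = c_1e^(6t) + c_2e^(-6t)

Let x_1 = y, x_2 = y'. Then x_1' = x_2 and x_2' = 36x_1.
A = [[0,1],[36,0]]; det(A-λI) = λ^2 - 36.
Eigenvalues λ = 6, -6 with eigenvectors (1,6), (1,-6).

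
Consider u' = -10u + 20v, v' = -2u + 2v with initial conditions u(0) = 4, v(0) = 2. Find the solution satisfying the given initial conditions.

Coefficient matrix A = [[-10, 20], [-2, 2]].
Characteristic polynomial det(A - λI) = λ^2 + 8λ + 20 = 0.
Eigenvalues λ = -4 ± 2i (complex conjugate pair).
For λ=-4+2i: an eigenvector is (1,0) - i(-3,-1) = (1 + 3i, 0 + i).
A real fundamental pair from Re and Im of e^((-4+2i)t)v: X_1 = e^(-4t)(cos(2t)·(1,0) + sin(2t)·(-3,-1)), X_2 = e^(-4t)(sin(2t)·(1,0) - cos(2t)·(-3,-1)).
General solution: K_1X_1 + K_2X_2.
Applying u(0)=4, v(0)=2 gives K_1=-2, K_2=2.

u(t) = 8e^(-4t)sin(2t) + 4e^(-4t)cos(2t), v(t) = 2e^(-4t)sin(2t) + 2e^(-4t)cos(2t)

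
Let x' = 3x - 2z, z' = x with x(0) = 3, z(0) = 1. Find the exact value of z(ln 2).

6

A = [[3,-2],[1,0]]; eigenvalues λ = 2, 1.
Eigenvectors: (-2,-1) for λ=2, (1,1) for λ=1.
From the initial condition, c_1 = -2, c_2 = -1.
z(ln 2) = (-2)(2^2)(-1) + (-1)(2^1)(1) = 6.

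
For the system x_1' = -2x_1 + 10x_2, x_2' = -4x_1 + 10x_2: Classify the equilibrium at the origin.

A = [[-2,10],[-4,10]]; det(A-λI) = λ^2 - 8λ + 20.
λ = 4 ± 2i: positive real part.

unstable spiral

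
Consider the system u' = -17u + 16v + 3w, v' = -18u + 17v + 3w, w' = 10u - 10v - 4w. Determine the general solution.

Coefficient matrix A = [[-17, 16, 3], [-18, 17, 3], [10, -10, -4]].
det(A - λI) = 0 gives eigenvalues λ = -1, 1, -4.
For λ=-1: eigenvector (1,1,0).
For λ=1: eigenvector (5,6,-2).
For λ=-4: eigenvector (-1,-1,1).
General solution: C_1e^(-t)(1,1,0) + C_2e^(t)(5,6,-2) + C_3e^(-4t)(-1,-1,1).

u(t) = C_1e^(-t) + 5C_2e^(t) - C_3e^(-4t), v(t) = C_1e^(-t) + 6C_2e^(t) - C_3e^(-4t), w(t) = -2C_2e^(t) + C_3e^(-4t)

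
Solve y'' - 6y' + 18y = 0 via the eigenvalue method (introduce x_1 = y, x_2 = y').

y(t) = C_1e^(3t)cos(3t) + C_2e^(3t)sin(3t)

Let x_1 = y, x_2 = y'. Then x_1' = x_2 and x_2' = -18x_1 + 6x_2.
A = [[0,1],[-18,6]]; det(A-λI) = λ^2 - 6λ + 18.
Eigenvalues λ = 3 ± 3i.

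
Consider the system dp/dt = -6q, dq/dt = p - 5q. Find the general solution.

Coefficient matrix A = [[0, -6], [1, -5]].
Characteristic polynomial det(A - λI) = λ^2 + 5λ + 6 = 0.
Eigenvalues λ = -2, -3.
For λ=-2: (A-λI) row 1 is [2, -6], so an eigenvector is (3, 1).
For λ=-3: (A-λI) row 1 is [3, -6], so an eigenvector is (-2, -1).
General solution: K_1e^(-2t)(3,1) + K_2e^(-3t)(-2,-1).

p(t) = 3K_1e^(-2t) - 2K_2e^(-3t), q(t) = K_1e^(-2t) - K_2e^(-3t)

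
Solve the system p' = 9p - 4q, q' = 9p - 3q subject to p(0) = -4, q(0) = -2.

p(t) = -16te^(3t) - 4e^(3t), q(t) = -24te^(3t) - 2e^(3t)

Coefficient matrix A = [[9, -4], [9, -3]].
Characteristic polynomial det(A - λI) = λ^2 - 6λ + 9 = 0.
Single eigenvalue λ = 3 with algebraic multiplicity 2.
Eigenvector v = (2,3); generalized eigenvector w with (A-λI)w=v is (1,1).
General solution: e^(3t)[K_1·v + K_2·(t·v + w)].
Applying p(0)=-4, q(0)=-2 gives K_1=2, K_2=-8.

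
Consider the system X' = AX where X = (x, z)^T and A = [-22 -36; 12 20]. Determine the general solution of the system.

Coefficient matrix A = [[-22, -36], [12, 20]].
Characteristic polynomial det(A - λI) = λ^2 + 2λ - 8 = 0.
Eigenvalues λ = -4, 2.
For λ=-4: (A-λI) row 1 is [-18, -36], so an eigenvector is (-2, 1).
For λ=2: (A-λI) row 1 is [-24, -36], so an eigenvector is (-3, 2).
General solution: C_1e^(-4t)(-2,1) + C_2e^(2t)(-3,2).

x(t) = -2C_1e^(-4t) - 3C_2e^(2t), z(t) = C_1e^(-4t) + 2C_2e^(2t)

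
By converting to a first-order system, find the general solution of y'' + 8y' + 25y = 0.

y(t) = K_1e^(-4t)cos(3t) + K_2e^(-4t)sin(3t)

Let x_1 = y, x_2 = y'. Then x_1' = x_2 and x_2' = -25x_1 - 8x_2.
A = [[0,1],[-25,-8]]; det(A-λI) = λ^2 + 8λ + 25.
Eigenvalues λ = -4 ± 3i.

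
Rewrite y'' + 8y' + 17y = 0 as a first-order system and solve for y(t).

Let x_1 = y, x_2 = y'. Then x_1' = x_2 and x_2' = -17x_1 - 8x_2.
A = [[0,1],[-17,-8]]; det(A-λI) = λ^2 + 8λ + 17.
Eigenvalues λ = -4 ± i.

y(t) = c_1e^(-4t)cos(t) + c_2e^(-4t)sin(t)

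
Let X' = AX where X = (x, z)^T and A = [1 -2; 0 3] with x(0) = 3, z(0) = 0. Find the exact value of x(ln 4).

12

A = [[1,-2],[0,3]]; eigenvalues λ = 1, 3.
Eigenvectors: (-1,0) for λ=1, (-1,1) for λ=3.
From the initial condition, c_1 = -3, c_2 = 0.
x(ln 4) = (-3)(4^1)(-1) + (0)(4^3)(-1) = 12.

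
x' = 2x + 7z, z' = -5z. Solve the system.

Coefficient matrix A = [[2, 7], [0, -5]].
Characteristic polynomial det(A - λI) = λ^2 + 3λ - 10 = 0.
Eigenvalues λ = -5, 2.
For λ=-5: (A-λI) row 1 is [7, 7], so an eigenvector is (1, -1).
For λ=2: (A-λI) row 1 is [0, 7], so an eigenvector is (1, 0).
General solution: C_1e^(-5t)(1,-1) + C_2e^(2t)(1,0).

x(t) = C_1e^(-5t) + C_2e^(2t), z(t) = -C_1e^(-5t)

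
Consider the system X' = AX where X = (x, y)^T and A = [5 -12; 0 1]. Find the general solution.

Coefficient matrix A = [[5, -12], [0, 1]].
Characteristic polynomial det(A - λI) = λ^2 - 6λ + 5 = 0.
Eigenvalues λ = 1, 5.
For λ=1: (A-λI) row 1 is [4, -12], so an eigenvector is (3, 1).
For λ=5: (A-λI) row 1 is [0, -12], so an eigenvector is (1, 0).
General solution: K_1e^(t)(3,1) + K_2e^(5t)(1,0).

x(t) = 3K_1e^(t) + K_2e^(5t), y(t) = K_1e^(t)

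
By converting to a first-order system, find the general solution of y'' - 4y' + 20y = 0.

Let x_1 = y, x_2 = y'. Then x_1' = x_2 and x_2' = -20x_1 + 4x_2.
A = [[0,1],[-20,4]]; det(A-λI) = λ^2 - 4λ + 20.
Eigenvalues λ = 2 ± 4i.

y(t) = C_1e^(2t)cos(4t) + C_2e^(2t)sin(4t)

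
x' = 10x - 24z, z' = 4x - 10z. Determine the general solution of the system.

Coefficient matrix A = [[10, -24], [4, -10]].
Characteristic polynomial det(A - λI) = λ^2 - 4 = 0.
Eigenvalues λ = 2, -2.
For λ=2: (A-λI) row 1 is [8, -24], so an eigenvector is (-3, -1).
For λ=-2: (A-λI) row 1 is [12, -24], so an eigenvector is (-2, -1).
General solution: C_1e^(2t)(-3,-1) + C_2e^(-2t)(-2,-1).

x(t) = -3C_1e^(2t) - 2C_2e^(-2t), z(t) = -C_1e^(2t) - C_2e^(-2t)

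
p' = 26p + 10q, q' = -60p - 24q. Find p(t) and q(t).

Coefficient matrix A = [[26, 10], [-60, -24]].
Characteristic polynomial det(A - λI) = λ^2 - 2λ - 24 = 0.
Eigenvalues λ = 6, -4.
For λ=6: (A-λI) row 1 is [20, 10], so an eigenvector is (-1, 2).
For λ=-4: (A-λI) row 1 is [30, 10], so an eigenvector is (1, -3).
General solution: K_1e^(6t)(-1,2) + K_2e^(-4t)(1,-3).

p(t) = -K_1e^(6t) + K_2e^(-4t), q(t) = 2K_1e^(6t) - 3K_2e^(-4t)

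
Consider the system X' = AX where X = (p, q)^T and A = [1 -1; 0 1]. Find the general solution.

p(t) = C_1e^(t) + C_2te^(t) - 3C_2e^(t), q(t) = -C_2e^(t)

Coefficient matrix A = [[1, -1], [0, 1]].
Characteristic polynomial det(A - λI) = λ^2 - 2λ + 1 = 0.
Single eigenvalue λ = 1 with algebraic multiplicity 2.
Eigenvector v = (1,0); generalized eigenvector w with (A-λI)w=v is (-3,-1).
General solution: e^(t)[C_1·v + C_2·(t·v + w)].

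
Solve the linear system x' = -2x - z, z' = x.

Coefficient matrix A = [[-2, -1], [1, 0]].
Characteristic polynomial det(A - λI) = λ^2 + 2λ + 1 = 0.
Single eigenvalue λ = -1 with algebraic multiplicity 2.
Eigenvector v = (-1,1); generalized eigenvector w with (A-λI)w=v is (2,-1).
General solution: e^(-t)[C_1·v + C_2·(t·v + w)].

x(t) = -C_1e^(-t) - C_2te^(-t) + 2C_2e^(-t), z(t) = C_1e^(-t) + C_2te^(-t) - C_2e^(-t)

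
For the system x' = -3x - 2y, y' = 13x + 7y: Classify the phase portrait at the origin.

unstable spiral

A = [[-3,-2],[13,7]]; det(A-λI) = λ^2 - 4λ + 5.
λ = 2 ± i: positive real part.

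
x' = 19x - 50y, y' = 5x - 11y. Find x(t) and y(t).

Coefficient matrix A = [[19, -50], [5, -11]].
Characteristic polynomial det(A - λI) = λ^2 - 8λ + 41 = 0.
Eigenvalues λ = 4 ± 5i (complex conjugate pair).
For λ=4+5i: an eigenvector is (-1,0) - i(-3,-1) = (-1 + 3i, 0 + i).
A real fundamental pair from Re and Im of e^((4+5i)t)v: X_1 = e^(4t)(cos(5t)·(-1,0) + sin(5t)·(-3,-1)), X_2 = e^(4t)(sin(5t)·(-1,0) - cos(5t)·(-3,-1)).
General solution: K_1X_1 + K_2X_2.

x(t) = -3K_1e^(4t)sin(5t) - K_1e^(4t)cos(5t) - K_2e^(4t)sin(5t) + 3K_2e^(4t)cos(5t), y(t) = -K_1e^(4t)sin(5t) + K_2e^(4t)cos(5t)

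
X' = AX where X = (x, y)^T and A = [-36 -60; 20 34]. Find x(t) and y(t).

Coefficient matrix A = [[-36, -60], [20, 34]].
Characteristic polynomial det(A - λI) = λ^2 + 2λ - 24 = 0.
Eigenvalues λ = -6, 4.
For λ=-6: (A-λI) row 1 is [-30, -60], so an eigenvector is (2, -1).
For λ=4: (A-λI) row 1 is [-40, -60], so an eigenvector is (3, -2).
General solution: C_1e^(-6t)(2,-1) + C_2e^(4t)(3,-2).

x(t) = 2C_1e^(-6t) + 3C_2e^(4t), y(t) = -C_1e^(-6t) - 2C_2e^(4t)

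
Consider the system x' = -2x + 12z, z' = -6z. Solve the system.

x(t) = c_1e^(-2t) + 3c_2e^(-6t), z(t) = -c_2e^(-6t)

Coefficient matrix A = [[-2, 12], [0, -6]].
Characteristic polynomial det(A - λI) = λ^2 + 8λ + 12 = 0.
Eigenvalues λ = -2, -6.
For λ=-2: (A-λI) row 1 is [0, 12], so an eigenvector is (1, 0).
For λ=-6: (A-λI) row 1 is [4, 12], so an eigenvector is (3, -1).
General solution: c_1e^(-2t)(1,0) + c_2e^(-6t)(3,-1).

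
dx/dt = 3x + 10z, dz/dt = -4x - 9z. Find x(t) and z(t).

x(t) = 2c_1e^(-3t)sin(2t) - c_1e^(-3t)cos(2t) - c_2e^(-3t)sin(2t) - 2c_2e^(-3t)cos(2t), z(t) = -c_1e^(-3t)sin(2t) + c_1e^(-3t)cos(2t) + c_2e^(-3t)sin(2t) + c_2e^(-3t)cos(2t)

Coefficient matrix A = [[3, 10], [-4, -9]].
Characteristic polynomial det(A - λI) = λ^2 + 6λ + 13 = 0.
Eigenvalues λ = -3 ± 2i (complex conjugate pair).
For λ=-3+2i: an eigenvector is (-1,1) - i(2,-1) = (-1 - 2i, 1 + i).
A real fundamental pair from Re and Im of e^((-3+2i)t)v: X_1 = e^(-3t)(cos(2t)·(-1,1) + sin(2t)·(2,-1)), X_2 = e^(-3t)(sin(2t)·(-1,1) - cos(2t)·(2,-1)).
General solution: c_1X_1 + c_2X_2.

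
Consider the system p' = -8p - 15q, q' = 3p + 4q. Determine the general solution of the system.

Coefficient matrix A = [[-8, -15], [3, 4]].
Characteristic polynomial det(A - λI) = λ^2 + 4λ + 13 = 0.
Eigenvalues λ = -2 ± 3i (complex conjugate pair).
For λ=-2+3i: an eigenvector is (-1,0) - i(2,-1) = (-1 - 2i, 0 + i).
A real fundamental pair from Re and Im of e^((-2+3i)t)v: X_1 = e^(-2t)(cos(3t)·(-1,0) + sin(3t)·(2,-1)), X_2 = e^(-2t)(sin(3t)·(-1,0) - cos(3t)·(2,-1)).
General solution: c_1X_1 + c_2X_2.

p(t) = 2c_1e^(-2t)sin(3t) - c_1e^(-2t)cos(3t) - c_2e^(-2t)sin(3t) - 2c_2e^(-2t)cos(3t), q(t) = -c_1e^(-2t)sin(3t) + c_2e^(-2t)cos(3t)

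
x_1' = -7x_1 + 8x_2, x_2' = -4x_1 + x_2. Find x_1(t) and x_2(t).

x_1(t) = -K_1e^(-3t)sin(4t) + K_1e^(-3t)cos(4t) + K_2e^(-3t)sin(4t) + K_2e^(-3t)cos(4t), x_2(t) = -K_1e^(-3t)sin(4t) + K_2e^(-3t)cos(4t)

Coefficient matrix A = [[-7, 8], [-4, 1]].
Characteristic polynomial det(A - λI) = λ^2 + 6λ + 25 = 0.
Eigenvalues λ = -3 ± 4i (complex conjugate pair).
For λ=-3+4i: an eigenvector is (1,0) - i(-1,-1) = (1 + i, 0 + i).
A real fundamental pair from Re and Im of e^((-3+4i)t)v: X_1 = e^(-3t)(cos(4t)·(1,0) + sin(4t)·(-1,-1)), X_2 = e^(-3t)(sin(4t)·(1,0) - cos(4t)·(-1,-1)).
General solution: K_1X_1 + K_2X_2.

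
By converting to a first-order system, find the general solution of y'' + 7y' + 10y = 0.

Let x_1 = y, x_2 = y'. Then x_1' = x_2 and x_2' = -10x_1 - 7x_2.
A = [[0,1],[-10,-7]]; det(A-λI) = λ^2 + 7λ + 10.
Eigenvalues λ = -5, -2 with eigenvectors (1,-5), (1,-2).

y(t) = c_1e^(-5t) + c_2e^(-2t)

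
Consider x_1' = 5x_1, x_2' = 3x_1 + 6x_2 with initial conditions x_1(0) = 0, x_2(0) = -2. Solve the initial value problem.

Coefficient matrix A = [[5, 0], [3, 6]].
Characteristic polynomial det(A - λI) = λ^2 - 11λ + 30 = 0.
Eigenvalues λ = 5, 6.
For λ=5: (A-λI) row 2 is [3, 1], so an eigenvector is (1, -3).
For λ=6: (A-λI) row 1 is [-1, 0], so an eigenvector is (0, -1).
General solution: K_1e^(5t)(1,-3) + K_2e^(6t)(0,-1).
Applying x_1(0)=0, x_2(0)=-2 gives K_1=0, K_2=2.

x_1(t) = 0, x_2(t) = -2e^(6t)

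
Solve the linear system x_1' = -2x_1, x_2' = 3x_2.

Coefficient matrix A = [[-2, 0], [0, 3]].
Characteristic polynomial det(A - λI) = λ^2 - λ - 6 = 0.
Eigenvalues λ = 3, -2.
For λ=3: (A-λI) row 1 is [-5, 0], so an eigenvector is (0, -1).
For λ=-2: (A-λI) row 2 is [0, 5], so an eigenvector is (1, 0).
General solution: c_1e^(3t)(0,-1) + c_2e^(-2t)(1,0).

x_1(t) = c_2e^(-2t), x_2(t) = -c_1e^(3t)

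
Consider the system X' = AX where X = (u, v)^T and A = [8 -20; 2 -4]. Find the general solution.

Coefficient matrix A = [[8, -20], [2, -4]].
Characteristic polynomial det(A - λI) = λ^2 - 4λ + 8 = 0.
Eigenvalues λ = 2 ± 2i (complex conjugate pair).
For λ=2+2i: an eigenvector is (-1,0) - i(-3,-1) = (-1 + 3i, 0 + i).
A real fundamental pair from Re and Im of e^((2+2i)t)v: X_1 = e^(2t)(cos(2t)·(-1,0) + sin(2t)·(-3,-1)), X_2 = e^(2t)(sin(2t)·(-1,0) - cos(2t)·(-3,-1)).
General solution: K_1X_1 + K_2X_2.

u(t) = -3K_1e^(2t)sin(2t) - K_1e^(2t)cos(2t) - K_2e^(2t)sin(2t) + 3K_2e^(2t)cos(2t), v(t) = -K_1e^(2t)sin(2t) + K_2e^(2t)cos(2t)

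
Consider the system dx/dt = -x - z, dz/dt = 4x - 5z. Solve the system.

x(t) = C_1e^(-3t) + C_2te^(-3t) - C_2e^(-3t), z(t) = 2C_1e^(-3t) + 2C_2te^(-3t) - 3C_2e^(-3t)

Coefficient matrix A = [[-1, -1], [4, -5]].
Characteristic polynomial det(A - λI) = λ^2 + 6λ + 9 = 0.
Single eigenvalue λ = -3 with algebraic multiplicity 2.
Eigenvector v = (1,2); generalized eigenvector w with (A-λI)w=v is (-1,-3).
General solution: e^(-3t)[C_1·v + C_2·(t·v + w)].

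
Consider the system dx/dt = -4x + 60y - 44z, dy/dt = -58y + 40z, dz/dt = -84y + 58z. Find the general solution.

Coefficient matrix A = [[-4, 60, -44], [0, -58, 40], [0, -84, 58]].
det(A - λI) = 0 gives eigenvalues λ = -4, 2, -2.
For λ=-4: eigenvector (1,0,0).
For λ=2: eigenvector (-2,2,3).
For λ=-2: eigenvector (-4,5,7).
General solution: K_1e^(-4t)(1,0,0) + K_2e^(2t)(-2,2,3) + K_3e^(-2t)(-4,5,7).

x(t) = K_1e^(-4t) - 2K_2e^(2t) - 4K_3e^(-2t), y(t) = 2K_2e^(2t) + 5K_3e^(-2t), z(t) = 3K_2e^(2t) + 7K_3e^(-2t)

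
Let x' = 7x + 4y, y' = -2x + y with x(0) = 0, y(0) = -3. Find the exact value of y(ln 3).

567

A = [[7,4],[-2,1]]; eigenvalues λ = 3, 5.
Eigenvectors: (-1,1) for λ=3, (2,-1) for λ=5.
From the initial condition, c_1 = -6, c_2 = -3.
y(ln 3) = (-6)(3^3)(1) + (-3)(3^5)(-1) = 567.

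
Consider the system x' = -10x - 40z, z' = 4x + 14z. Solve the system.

x(t) = -K_1e^(2t)sin(4t) - 3K_1e^(2t)cos(4t) - 3K_2e^(2t)sin(4t) + K_2e^(2t)cos(4t), z(t) = K_1e^(2t)cos(4t) + K_2e^(2t)sin(4t)

Coefficient matrix A = [[-10, -40], [4, 14]].
Characteristic polynomial det(A - λI) = λ^2 - 4λ + 20 = 0.
Eigenvalues λ = 2 ± 4i (complex conjugate pair).
For λ=2+4i: an eigenvector is (-3,1) - i(-1,0) = (-3 + i, 1).
A real fundamental pair from Re and Im of e^((2+4i)t)v: X_1 = e^(2t)(cos(4t)·(-3,1) + sin(4t)·(-1,0)), X_2 = e^(2t)(sin(4t)·(-3,1) - cos(4t)·(-1,0)).
General solution: K_1X_1 + K_2X_2.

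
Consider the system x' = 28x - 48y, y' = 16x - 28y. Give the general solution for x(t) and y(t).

x(t) = 3K_1e^(-4t) - 2K_2e^(4t), y(t) = 2K_1e^(-4t) - K_2e^(4t)

Coefficient matrix A = [[28, -48], [16, -28]].
Characteristic polynomial det(A - λI) = λ^2 - 16 = 0.
Eigenvalues λ = -4, 4.
For λ=-4: (A-λI) row 1 is [32, -48], so an eigenvector is (3, 2).
For λ=4: (A-λI) row 1 is [24, -48], so an eigenvector is (-2, -1).
General solution: K_1e^(-4t)(3,2) + K_2e^(4t)(-2,-1).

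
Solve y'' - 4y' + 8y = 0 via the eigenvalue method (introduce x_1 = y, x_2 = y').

Let x_1 = y, x_2 = y'. Then x_1' = x_2 and x_2' = -8x_1 + 4x_2.
A = [[0,1],[-8,4]]; det(A-λI) = λ^2 - 4λ + 8.
Eigenvalues λ = 2 ± 2i.

y(t) = c_1e^(2t)cos(2t) + c_2e^(2t)sin(2t)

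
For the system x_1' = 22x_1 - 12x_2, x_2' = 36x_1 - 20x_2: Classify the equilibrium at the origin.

saddle

A = [[22,-12],[36,-20]]; det(A-λI) = λ^2 - 2λ - 8.
λ = 4, -2: opposite signs.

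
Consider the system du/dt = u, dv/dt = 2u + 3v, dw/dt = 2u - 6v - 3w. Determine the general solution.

Coefficient matrix A = [[1, 0, 0], [2, 3, 0], [2, -6, -3]].
det(A - λI) = 0 gives eigenvalues λ = 1, 3, -3.
For λ=1: eigenvector (1,-1,2).
For λ=3: eigenvector (0,1,-1).
For λ=-3: eigenvector (0,0,1).
General solution: K_1e^(t)(1,-1,2) + K_2e^(3t)(0,1,-1) + K_3e^(-3t)(0,0,1).

u(t) = K_1e^(t), v(t) = -K_1e^(t) + K_2e^(3t), w(t) = 2K_1e^(t) - K_2e^(3t) + K_3e^(-3t)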